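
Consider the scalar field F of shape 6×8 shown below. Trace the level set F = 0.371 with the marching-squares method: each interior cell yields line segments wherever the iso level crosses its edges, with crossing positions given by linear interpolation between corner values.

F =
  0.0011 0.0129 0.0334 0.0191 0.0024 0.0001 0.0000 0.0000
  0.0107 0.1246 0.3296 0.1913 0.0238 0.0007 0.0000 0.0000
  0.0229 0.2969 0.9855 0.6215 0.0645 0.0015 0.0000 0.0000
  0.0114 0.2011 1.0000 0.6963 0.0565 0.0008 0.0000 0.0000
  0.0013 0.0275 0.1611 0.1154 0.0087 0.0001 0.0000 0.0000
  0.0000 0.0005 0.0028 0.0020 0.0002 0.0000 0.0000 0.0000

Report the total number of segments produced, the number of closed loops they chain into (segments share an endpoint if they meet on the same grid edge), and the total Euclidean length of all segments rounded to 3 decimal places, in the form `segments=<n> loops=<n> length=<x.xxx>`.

cell (1,1): code 0100 → (1.063,2.000)–(2.000,1.108)
cell (1,2): code 1100 → (1.418,3.000)–(1.063,2.000)
cell (1,3): code 1000 → (2.000,3.450)–(1.418,3.000)
cell (2,1): code 0110 → (2.000,1.108)–(3.000,1.213)
cell (2,3): code 1001 → (3.000,3.508)–(2.000,3.450)
cell (3,1): code 0010 → (3.000,1.213)–(3.750,2.000)
cell (3,2): code 0011 → (3.750,2.000)–(3.560,3.000)
cell (3,3): code 0001 → (3.560,3.000)–(3.000,3.508)
total: 8 segments, chained into 1 closed loop(s), length Σ = 7.959310

segments=8 loops=1 length=7.959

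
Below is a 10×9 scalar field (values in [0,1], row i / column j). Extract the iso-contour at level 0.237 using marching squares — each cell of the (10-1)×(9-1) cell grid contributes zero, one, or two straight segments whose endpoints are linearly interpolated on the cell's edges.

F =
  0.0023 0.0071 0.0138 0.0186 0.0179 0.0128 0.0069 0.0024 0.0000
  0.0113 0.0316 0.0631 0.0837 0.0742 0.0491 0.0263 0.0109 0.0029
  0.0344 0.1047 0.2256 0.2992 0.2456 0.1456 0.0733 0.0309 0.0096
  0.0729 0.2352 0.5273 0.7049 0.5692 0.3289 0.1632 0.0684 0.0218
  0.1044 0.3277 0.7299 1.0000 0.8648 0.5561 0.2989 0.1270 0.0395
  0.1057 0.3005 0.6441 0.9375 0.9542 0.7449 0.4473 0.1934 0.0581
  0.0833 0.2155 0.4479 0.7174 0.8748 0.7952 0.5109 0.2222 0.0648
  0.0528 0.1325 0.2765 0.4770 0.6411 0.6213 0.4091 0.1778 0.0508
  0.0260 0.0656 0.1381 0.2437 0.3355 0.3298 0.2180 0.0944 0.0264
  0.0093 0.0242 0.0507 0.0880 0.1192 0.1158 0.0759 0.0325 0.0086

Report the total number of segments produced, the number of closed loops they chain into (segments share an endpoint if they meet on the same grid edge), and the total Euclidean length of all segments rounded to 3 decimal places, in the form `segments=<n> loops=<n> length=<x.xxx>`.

segments=26 loops=1 length=20.155

cell (1,2): code 0100 → (1.711,3.000)–(2.000,2.155)
cell (1,3): code 1100 → (1.950,4.000)–(1.711,3.000)
cell (1,4): code 1000 → (2.000,4.086)–(1.950,4.000)
cell (2,1): code 0100 → (2.038,2.000)–(3.000,1.006)
cell (2,2): code 1110 → (2.000,2.155)–(2.038,2.000)
cell (2,4): code 1101 → (2.499,5.000)–(2.000,4.086)
cell (2,5): code 1000 → (3.000,5.555)–(2.499,5.000)
cell (3,0): code 0100 → (3.019,1.000)–(4.000,0.594)
cell (3,1): code 1110 → (3.000,1.006)–(3.019,1.000)
cell (3,5): code 1101 → (3.544,6.000)–(3.000,5.555)
cell (3,6): code 1000 → (4.000,6.360)–(3.544,6.000)
cell (4,0): code 0110 → (4.000,0.594)–(5.000,0.674)
cell (4,6): code 1001 → (5.000,6.828)–(4.000,6.360)
cell (5,0): code 0010 → (5.000,0.674)–(5.747,1.000)
cell (5,1): code 0111 → (5.747,1.000)–(6.000,1.093)
cell (5,6): code 1001 → (6.000,6.949)–(5.000,6.828)
cell (6,1): code 0110 → (6.000,1.093)–(7.000,1.726)
cell (6,6): code 1001 → (7.000,6.744)–(6.000,6.949)
cell (7,1): code 0010 → (7.000,1.726)–(7.285,2.000)
cell (7,2): code 0111 → (7.285,2.000)–(8.000,2.937)
cell (7,5): code 1011 → (8.000,5.830)–(7.901,6.000)
cell (7,6): code 0001 → (7.901,6.000)–(7.000,6.744)
cell (8,2): code 0010 → (8.000,2.937)–(8.043,3.000)
cell (8,3): code 0011 → (8.043,3.000)–(8.455,4.000)
cell (8,4): code 0011 → (8.455,4.000)–(8.434,5.000)
cell (8,5): code 0001 → (8.434,5.000)–(8.000,5.830)
total: 26 segments, chained into 1 closed loop(s), length Σ = 20.155472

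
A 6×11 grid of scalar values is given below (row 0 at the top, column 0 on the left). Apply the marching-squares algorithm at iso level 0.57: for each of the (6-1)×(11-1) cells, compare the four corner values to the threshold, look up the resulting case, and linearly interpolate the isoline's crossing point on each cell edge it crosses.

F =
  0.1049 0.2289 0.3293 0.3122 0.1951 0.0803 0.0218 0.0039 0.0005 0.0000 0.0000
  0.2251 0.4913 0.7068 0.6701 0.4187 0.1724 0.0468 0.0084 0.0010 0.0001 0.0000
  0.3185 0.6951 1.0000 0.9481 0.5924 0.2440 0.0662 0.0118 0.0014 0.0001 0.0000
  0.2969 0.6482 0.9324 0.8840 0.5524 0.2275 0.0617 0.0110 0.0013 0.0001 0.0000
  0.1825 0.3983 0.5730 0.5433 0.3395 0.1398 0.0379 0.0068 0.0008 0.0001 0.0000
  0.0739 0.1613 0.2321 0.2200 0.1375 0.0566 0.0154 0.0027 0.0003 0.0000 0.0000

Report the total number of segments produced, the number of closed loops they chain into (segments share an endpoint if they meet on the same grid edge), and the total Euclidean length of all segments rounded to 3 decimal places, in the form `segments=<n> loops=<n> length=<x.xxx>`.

cell (0,1): code 0100 → (0.638,2.000)–(1.000,1.365)
cell (0,2): code 1100 → (0.720,3.000)–(0.638,2.000)
cell (0,3): code 1000 → (1.000,3.398)–(0.720,3.000)
cell (1,0): code 0100 → (1.386,1.000)–(2.000,0.668)
cell (1,1): code 1110 → (1.000,1.365)–(1.386,1.000)
cell (1,3): code 1101 → (1.871,4.000)–(1.000,3.398)
cell (1,4): code 1000 → (2.000,4.064)–(1.871,4.000)
cell (2,0): code 0110 → (2.000,0.668)–(3.000,0.777)
cell (2,3): code 1011 → (3.000,3.947)–(2.560,4.000)
cell (2,4): code 0001 → (2.560,4.000)–(2.000,4.064)
cell (3,0): code 0010 → (3.000,0.777)–(3.313,1.000)
cell (3,1): code 0111 → (3.313,1.000)–(4.000,1.983)
cell (3,2): code 1011 → (4.000,2.101)–(3.922,3.000)
cell (3,3): code 0001 → (3.922,3.000)–(3.000,3.947)
cell (4,1): code 0010 → (4.000,1.983)–(4.009,2.000)
cell (4,2): code 0001 → (4.009,2.000)–(4.000,2.101)
total: 16 segments, chained into 1 closed loop(s), length Σ = 10.593767

segments=16 loops=1 length=10.594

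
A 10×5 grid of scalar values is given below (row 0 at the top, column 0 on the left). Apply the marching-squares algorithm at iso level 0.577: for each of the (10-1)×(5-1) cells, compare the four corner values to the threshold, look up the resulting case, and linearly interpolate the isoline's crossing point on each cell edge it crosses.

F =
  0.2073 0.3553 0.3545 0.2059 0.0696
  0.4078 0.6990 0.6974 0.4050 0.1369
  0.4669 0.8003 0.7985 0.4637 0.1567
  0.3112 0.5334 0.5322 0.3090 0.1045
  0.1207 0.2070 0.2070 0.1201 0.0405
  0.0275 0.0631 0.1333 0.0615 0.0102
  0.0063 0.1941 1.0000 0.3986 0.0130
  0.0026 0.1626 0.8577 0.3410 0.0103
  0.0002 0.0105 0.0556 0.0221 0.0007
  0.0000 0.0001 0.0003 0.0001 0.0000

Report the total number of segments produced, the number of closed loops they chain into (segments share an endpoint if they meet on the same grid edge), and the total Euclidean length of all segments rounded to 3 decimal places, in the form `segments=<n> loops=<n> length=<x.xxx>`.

cell (0,0): code 0100 → (0.645,1.000)–(1.000,0.581)
cell (0,1): code 1100 → (0.649,2.000)–(0.645,1.000)
cell (0,2): code 1000 → (1.000,2.412)–(0.649,2.000)
cell (1,0): code 0110 → (1.000,0.581)–(2.000,0.330)
cell (1,2): code 1001 → (2.000,2.662)–(1.000,2.412)
cell (2,0): code 0010 → (2.000,0.330)–(2.837,1.000)
cell (2,1): code 0011 → (2.837,1.000)–(2.832,2.000)
cell (2,2): code 0001 → (2.832,2.000)–(2.000,2.662)
cell (5,1): code 0100 → (5.512,2.000)–(6.000,1.475)
cell (5,2): code 1000 → (6.000,2.703)–(5.512,2.000)
cell (6,1): code 0110 → (6.000,1.475)–(7.000,1.596)
cell (6,2): code 1001 → (7.000,2.543)–(6.000,2.703)
cell (7,1): code 0010 → (7.000,1.596)–(7.350,2.000)
cell (7,2): code 0001 → (7.350,2.000)–(7.000,2.543)
total: 14 segments, chained into 2 closed loop(s), length Σ = 12.059935

segments=14 loops=2 length=12.060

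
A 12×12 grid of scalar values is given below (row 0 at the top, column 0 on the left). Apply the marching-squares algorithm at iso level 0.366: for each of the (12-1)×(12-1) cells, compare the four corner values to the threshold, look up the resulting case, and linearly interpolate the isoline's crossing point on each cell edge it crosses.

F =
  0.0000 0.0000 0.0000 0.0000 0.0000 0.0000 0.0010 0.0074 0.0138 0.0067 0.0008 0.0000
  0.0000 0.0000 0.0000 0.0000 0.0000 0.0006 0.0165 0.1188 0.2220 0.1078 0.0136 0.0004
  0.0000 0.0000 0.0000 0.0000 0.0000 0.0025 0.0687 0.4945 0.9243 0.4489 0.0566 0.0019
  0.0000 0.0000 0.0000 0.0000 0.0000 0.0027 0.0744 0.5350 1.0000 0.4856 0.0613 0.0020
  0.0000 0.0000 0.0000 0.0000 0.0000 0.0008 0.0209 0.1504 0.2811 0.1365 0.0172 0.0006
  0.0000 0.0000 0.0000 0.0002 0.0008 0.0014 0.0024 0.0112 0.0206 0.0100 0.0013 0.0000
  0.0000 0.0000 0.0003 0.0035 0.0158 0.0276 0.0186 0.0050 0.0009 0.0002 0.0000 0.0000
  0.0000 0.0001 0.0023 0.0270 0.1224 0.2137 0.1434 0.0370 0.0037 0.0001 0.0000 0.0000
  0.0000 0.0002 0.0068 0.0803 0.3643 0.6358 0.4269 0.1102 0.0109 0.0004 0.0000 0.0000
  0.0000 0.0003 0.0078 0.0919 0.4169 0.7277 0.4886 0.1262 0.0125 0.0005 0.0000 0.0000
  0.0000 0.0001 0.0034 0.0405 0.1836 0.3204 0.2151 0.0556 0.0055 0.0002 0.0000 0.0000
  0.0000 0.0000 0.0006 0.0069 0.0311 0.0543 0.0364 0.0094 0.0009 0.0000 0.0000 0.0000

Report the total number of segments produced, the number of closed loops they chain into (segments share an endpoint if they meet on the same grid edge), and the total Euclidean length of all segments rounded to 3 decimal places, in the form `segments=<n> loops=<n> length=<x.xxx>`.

segments=20 loops=2 length=15.975

cell (1,6): code 0100 → (1.658,7.000)–(2.000,6.698)
cell (1,7): code 1100 → (1.205,8.000)–(1.658,7.000)
cell (1,8): code 1100 → (1.757,9.000)–(1.205,8.000)
cell (1,9): code 1000 → (2.000,9.211)–(1.757,9.000)
cell (2,6): code 0110 → (2.000,6.698)–(3.000,6.633)
cell (2,9): code 1001 → (3.000,9.282)–(2.000,9.211)
cell (3,6): code 0010 → (3.000,6.633)–(3.439,7.000)
cell (3,7): code 0011 → (3.439,7.000)–(3.882,8.000)
cell (3,8): code 0011 → (3.882,8.000)–(3.343,9.000)
cell (3,9): code 0001 → (3.343,9.000)–(3.000,9.282)
cell (7,4): code 0100 → (7.361,5.000)–(8.000,4.006)
cell (7,5): code 1100 → (7.785,6.000)–(7.361,5.000)
cell (7,6): code 1000 → (8.000,6.192)–(7.785,6.000)
cell (8,3): code 0100 → (8.032,4.000)–(9.000,3.843)
cell (8,4): code 1110 → (8.000,4.006)–(8.032,4.000)
cell (8,6): code 1001 → (9.000,6.338)–(8.000,6.192)
cell (9,3): code 0010 → (9.000,3.843)–(9.218,4.000)
cell (9,4): code 0011 → (9.218,4.000)–(9.888,5.000)
cell (9,5): code 0011 → (9.888,5.000)–(9.448,6.000)
cell (9,6): code 0001 → (9.448,6.000)–(9.000,6.338)
total: 20 segments, chained into 2 closed loop(s), length Σ = 15.974783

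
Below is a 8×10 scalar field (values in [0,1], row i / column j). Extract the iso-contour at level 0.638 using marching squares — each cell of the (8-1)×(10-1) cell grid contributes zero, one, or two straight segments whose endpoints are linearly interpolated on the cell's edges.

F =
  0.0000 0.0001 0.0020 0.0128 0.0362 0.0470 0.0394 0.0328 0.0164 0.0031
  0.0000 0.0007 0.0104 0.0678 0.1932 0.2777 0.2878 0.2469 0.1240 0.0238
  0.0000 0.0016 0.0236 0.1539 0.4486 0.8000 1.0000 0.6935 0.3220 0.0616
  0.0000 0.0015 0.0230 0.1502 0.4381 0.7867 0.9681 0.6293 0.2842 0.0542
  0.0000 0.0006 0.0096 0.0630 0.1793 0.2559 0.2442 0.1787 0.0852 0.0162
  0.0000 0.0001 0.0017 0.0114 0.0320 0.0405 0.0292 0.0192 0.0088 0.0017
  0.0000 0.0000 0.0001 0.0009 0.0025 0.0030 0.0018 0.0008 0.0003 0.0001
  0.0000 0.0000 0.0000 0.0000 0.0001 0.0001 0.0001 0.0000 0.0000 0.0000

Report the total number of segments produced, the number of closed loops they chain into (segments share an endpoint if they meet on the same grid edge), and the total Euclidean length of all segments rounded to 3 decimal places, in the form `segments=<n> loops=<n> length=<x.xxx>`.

cell (1,4): code 0100 → (1.690,5.000)–(2.000,4.539)
cell (1,5): code 1100 → (1.492,6.000)–(1.690,5.000)
cell (1,6): code 1100 → (1.876,7.000)–(1.492,6.000)
cell (1,7): code 1000 → (2.000,7.149)–(1.876,7.000)
cell (2,4): code 0110 → (2.000,4.539)–(3.000,4.573)
cell (2,6): code 1011 → (3.000,6.974)–(2.864,7.000)
cell (2,7): code 0001 → (2.864,7.000)–(2.000,7.149)
cell (3,4): code 0010 → (3.000,4.573)–(3.280,5.000)
cell (3,5): code 0011 → (3.280,5.000)–(3.456,6.000)
cell (3,6): code 0001 → (3.456,6.000)–(3.000,6.974)
total: 10 segments, chained into 1 closed loop(s), length Σ = 7.457845

segments=10 loops=1 length=7.458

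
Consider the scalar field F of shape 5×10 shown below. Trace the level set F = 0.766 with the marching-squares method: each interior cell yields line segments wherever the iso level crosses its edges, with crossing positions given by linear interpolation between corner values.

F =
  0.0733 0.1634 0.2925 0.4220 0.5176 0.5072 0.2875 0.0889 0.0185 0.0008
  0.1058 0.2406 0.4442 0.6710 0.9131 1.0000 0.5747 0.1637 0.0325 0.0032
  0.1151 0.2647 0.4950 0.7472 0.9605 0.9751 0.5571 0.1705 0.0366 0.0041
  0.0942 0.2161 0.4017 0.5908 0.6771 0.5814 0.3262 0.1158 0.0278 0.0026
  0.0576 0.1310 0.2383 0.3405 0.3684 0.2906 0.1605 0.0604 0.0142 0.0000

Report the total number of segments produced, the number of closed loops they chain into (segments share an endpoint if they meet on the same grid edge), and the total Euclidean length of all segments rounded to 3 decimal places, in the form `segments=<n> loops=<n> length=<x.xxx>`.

cell (0,3): code 0100 → (0.628,4.000)–(1.000,3.392)
cell (0,4): code 1100 → (0.525,5.000)–(0.628,4.000)
cell (0,5): code 1000 → (1.000,5.550)–(0.525,5.000)
cell (1,3): code 0110 → (1.000,3.392)–(2.000,3.088)
cell (1,5): code 1001 → (2.000,5.500)–(1.000,5.550)
cell (2,3): code 0010 → (2.000,3.088)–(2.686,4.000)
cell (2,4): code 0011 → (2.686,4.000)–(2.531,5.000)
cell (2,5): code 0001 → (2.531,5.000)–(2.000,5.500)
total: 8 segments, chained into 1 closed loop(s), length Σ = 7.373809

segments=8 loops=1 length=7.374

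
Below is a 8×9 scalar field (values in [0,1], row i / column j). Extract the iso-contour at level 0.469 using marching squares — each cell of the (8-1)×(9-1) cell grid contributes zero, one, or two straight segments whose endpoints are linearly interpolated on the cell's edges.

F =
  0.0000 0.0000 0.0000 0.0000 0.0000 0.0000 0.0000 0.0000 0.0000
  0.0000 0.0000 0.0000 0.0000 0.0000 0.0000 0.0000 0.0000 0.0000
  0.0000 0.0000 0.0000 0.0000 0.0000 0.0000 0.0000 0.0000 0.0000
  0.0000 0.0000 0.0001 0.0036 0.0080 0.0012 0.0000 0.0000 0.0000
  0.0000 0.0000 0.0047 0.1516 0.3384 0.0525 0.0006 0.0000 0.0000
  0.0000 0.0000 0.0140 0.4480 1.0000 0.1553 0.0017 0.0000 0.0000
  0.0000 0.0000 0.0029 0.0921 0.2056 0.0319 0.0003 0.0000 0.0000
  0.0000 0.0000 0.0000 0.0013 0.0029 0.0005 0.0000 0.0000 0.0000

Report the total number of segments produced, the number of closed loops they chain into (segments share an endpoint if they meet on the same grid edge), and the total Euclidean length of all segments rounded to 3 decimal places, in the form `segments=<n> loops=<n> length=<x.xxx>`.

segments=4 loops=1 length=4.361

cell (4,3): code 0100 → (4.197,4.000)–(5.000,3.038)
cell (4,4): code 1000 → (5.000,4.629)–(4.197,4.000)
cell (5,3): code 0010 → (5.000,3.038)–(5.668,4.000)
cell (5,4): code 0001 → (5.668,4.000)–(5.000,4.629)
total: 4 segments, chained into 1 closed loop(s), length Σ = 4.361265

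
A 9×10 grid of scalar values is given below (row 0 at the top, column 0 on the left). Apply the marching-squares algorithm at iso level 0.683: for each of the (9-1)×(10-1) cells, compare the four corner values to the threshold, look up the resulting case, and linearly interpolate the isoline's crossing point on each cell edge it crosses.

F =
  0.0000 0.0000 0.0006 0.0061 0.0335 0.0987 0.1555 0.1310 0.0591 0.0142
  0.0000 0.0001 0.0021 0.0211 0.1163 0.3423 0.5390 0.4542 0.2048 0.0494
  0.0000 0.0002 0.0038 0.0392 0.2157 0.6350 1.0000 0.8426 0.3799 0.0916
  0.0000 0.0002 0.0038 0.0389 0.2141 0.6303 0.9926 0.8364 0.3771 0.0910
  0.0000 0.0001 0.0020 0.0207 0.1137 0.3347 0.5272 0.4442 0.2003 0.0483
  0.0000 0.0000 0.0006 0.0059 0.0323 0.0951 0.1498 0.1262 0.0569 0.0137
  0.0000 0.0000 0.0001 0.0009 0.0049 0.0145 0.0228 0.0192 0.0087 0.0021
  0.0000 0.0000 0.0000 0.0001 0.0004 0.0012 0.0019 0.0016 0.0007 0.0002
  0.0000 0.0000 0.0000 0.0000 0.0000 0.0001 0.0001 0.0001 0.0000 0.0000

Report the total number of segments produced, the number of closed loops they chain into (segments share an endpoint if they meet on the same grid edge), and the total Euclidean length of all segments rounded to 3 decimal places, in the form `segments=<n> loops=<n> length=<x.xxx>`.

cell (1,5): code 0100 → (1.312,6.000)–(2.000,5.132)
cell (1,6): code 1100 → (1.589,7.000)–(1.312,6.000)
cell (1,7): code 1000 → (2.000,7.345)–(1.589,7.000)
cell (2,5): code 0110 → (2.000,5.132)–(3.000,5.145)
cell (2,7): code 1001 → (3.000,7.334)–(2.000,7.345)
cell (3,5): code 0010 → (3.000,5.145)–(3.665,6.000)
cell (3,6): code 0011 → (3.665,6.000)–(3.391,7.000)
cell (3,7): code 0001 → (3.391,7.000)–(3.000,7.334)
total: 8 segments, chained into 1 closed loop(s), length Σ = 7.316149

segments=8 loops=1 length=7.316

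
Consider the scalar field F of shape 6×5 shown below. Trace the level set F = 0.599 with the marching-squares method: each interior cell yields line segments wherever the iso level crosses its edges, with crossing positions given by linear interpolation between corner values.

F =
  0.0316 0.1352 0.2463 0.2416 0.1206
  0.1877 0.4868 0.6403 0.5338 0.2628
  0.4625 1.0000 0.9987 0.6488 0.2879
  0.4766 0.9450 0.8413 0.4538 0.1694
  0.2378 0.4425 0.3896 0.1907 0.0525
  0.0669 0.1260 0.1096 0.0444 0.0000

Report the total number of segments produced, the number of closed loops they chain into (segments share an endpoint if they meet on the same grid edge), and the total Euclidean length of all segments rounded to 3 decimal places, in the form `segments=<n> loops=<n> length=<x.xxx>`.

segments=12 loops=1 length=8.792

cell (0,1): code 0100 → (0.895,2.000)–(1.000,1.731)
cell (0,2): code 1000 → (1.000,2.388)–(0.895,2.000)
cell (1,0): code 0100 → (1.219,1.000)–(2.000,0.254)
cell (1,1): code 1110 → (1.000,1.731)–(1.219,1.000)
cell (1,2): code 1101 → (1.567,3.000)–(1.000,2.388)
cell (1,3): code 1000 → (2.000,3.138)–(1.567,3.000)
cell (2,0): code 0110 → (2.000,0.254)–(3.000,0.261)
cell (2,2): code 1011 → (3.000,2.625)–(2.255,3.000)
cell (2,3): code 0001 → (2.255,3.000)–(2.000,3.138)
cell (3,0): code 0010 → (3.000,0.261)–(3.689,1.000)
cell (3,1): code 0011 → (3.689,1.000)–(3.536,2.000)
cell (3,2): code 0001 → (3.536,2.000)–(3.000,2.625)
total: 12 segments, chained into 1 closed loop(s), length Σ = 8.791729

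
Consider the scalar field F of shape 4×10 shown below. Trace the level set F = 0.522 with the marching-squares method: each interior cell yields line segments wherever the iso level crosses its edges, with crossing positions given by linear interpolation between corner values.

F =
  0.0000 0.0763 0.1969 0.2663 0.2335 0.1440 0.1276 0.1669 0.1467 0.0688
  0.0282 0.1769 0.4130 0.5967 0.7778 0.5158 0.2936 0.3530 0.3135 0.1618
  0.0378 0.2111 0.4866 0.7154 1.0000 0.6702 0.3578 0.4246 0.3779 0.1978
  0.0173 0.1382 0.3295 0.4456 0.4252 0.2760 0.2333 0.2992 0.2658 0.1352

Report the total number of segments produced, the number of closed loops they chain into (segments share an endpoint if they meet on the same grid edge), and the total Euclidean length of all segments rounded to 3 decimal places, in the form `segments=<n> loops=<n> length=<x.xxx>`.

segments=10 loops=1 length=8.606

cell (0,2): code 0100 → (0.774,3.000)–(1.000,2.593)
cell (0,3): code 1100 → (0.530,4.000)–(0.774,3.000)
cell (0,4): code 1000 → (1.000,4.976)–(0.530,4.000)
cell (1,2): code 0110 → (1.000,2.593)–(2.000,2.155)
cell (1,4): code 1101 → (1.040,5.000)–(1.000,4.976)
cell (1,5): code 1000 → (2.000,5.474)–(1.040,5.000)
cell (2,2): code 0010 → (2.000,2.155)–(2.717,3.000)
cell (2,3): code 0011 → (2.717,3.000)–(2.832,4.000)
cell (2,4): code 0011 → (2.832,4.000)–(2.376,5.000)
cell (2,5): code 0001 → (2.376,5.000)–(2.000,5.474)
total: 10 segments, chained into 1 closed loop(s), length Σ = 8.606471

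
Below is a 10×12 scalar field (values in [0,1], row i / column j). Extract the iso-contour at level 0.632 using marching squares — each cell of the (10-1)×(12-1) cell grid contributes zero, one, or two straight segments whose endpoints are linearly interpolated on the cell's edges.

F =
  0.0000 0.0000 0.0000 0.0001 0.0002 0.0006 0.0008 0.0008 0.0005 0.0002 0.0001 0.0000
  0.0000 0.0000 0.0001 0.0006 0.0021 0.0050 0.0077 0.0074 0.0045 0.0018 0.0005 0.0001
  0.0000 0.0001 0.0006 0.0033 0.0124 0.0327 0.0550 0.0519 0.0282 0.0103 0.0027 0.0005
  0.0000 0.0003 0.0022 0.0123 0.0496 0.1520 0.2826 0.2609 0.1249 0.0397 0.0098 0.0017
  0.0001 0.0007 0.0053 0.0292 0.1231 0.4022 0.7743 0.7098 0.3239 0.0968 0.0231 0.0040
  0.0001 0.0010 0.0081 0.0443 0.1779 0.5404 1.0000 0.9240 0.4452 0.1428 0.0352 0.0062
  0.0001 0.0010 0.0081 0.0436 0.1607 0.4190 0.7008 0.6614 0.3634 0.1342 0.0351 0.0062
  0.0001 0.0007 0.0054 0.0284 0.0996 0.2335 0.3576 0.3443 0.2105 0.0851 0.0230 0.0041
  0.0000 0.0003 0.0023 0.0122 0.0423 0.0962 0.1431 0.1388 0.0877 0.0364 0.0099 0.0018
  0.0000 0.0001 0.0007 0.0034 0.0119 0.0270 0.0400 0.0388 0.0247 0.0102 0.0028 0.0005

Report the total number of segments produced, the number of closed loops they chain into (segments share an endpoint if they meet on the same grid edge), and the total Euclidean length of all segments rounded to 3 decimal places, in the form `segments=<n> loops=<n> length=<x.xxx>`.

segments=10 loops=1 length=7.641

cell (3,5): code 0100 → (3.711,6.000)–(4.000,5.618)
cell (3,6): code 1100 → (3.827,7.000)–(3.711,6.000)
cell (3,7): code 1000 → (4.000,7.202)–(3.827,7.000)
cell (4,5): code 0110 → (4.000,5.618)–(5.000,5.199)
cell (4,7): code 1001 → (5.000,7.610)–(4.000,7.202)
cell (5,5): code 0110 → (5.000,5.199)–(6.000,5.756)
cell (5,7): code 1001 → (6.000,7.099)–(5.000,7.610)
cell (6,5): code 0010 → (6.000,5.756)–(6.200,6.000)
cell (6,6): code 0011 → (6.200,6.000)–(6.093,7.000)
cell (6,7): code 0001 → (6.093,7.000)–(6.000,7.099)
total: 10 segments, chained into 1 closed loop(s), length Σ = 7.640847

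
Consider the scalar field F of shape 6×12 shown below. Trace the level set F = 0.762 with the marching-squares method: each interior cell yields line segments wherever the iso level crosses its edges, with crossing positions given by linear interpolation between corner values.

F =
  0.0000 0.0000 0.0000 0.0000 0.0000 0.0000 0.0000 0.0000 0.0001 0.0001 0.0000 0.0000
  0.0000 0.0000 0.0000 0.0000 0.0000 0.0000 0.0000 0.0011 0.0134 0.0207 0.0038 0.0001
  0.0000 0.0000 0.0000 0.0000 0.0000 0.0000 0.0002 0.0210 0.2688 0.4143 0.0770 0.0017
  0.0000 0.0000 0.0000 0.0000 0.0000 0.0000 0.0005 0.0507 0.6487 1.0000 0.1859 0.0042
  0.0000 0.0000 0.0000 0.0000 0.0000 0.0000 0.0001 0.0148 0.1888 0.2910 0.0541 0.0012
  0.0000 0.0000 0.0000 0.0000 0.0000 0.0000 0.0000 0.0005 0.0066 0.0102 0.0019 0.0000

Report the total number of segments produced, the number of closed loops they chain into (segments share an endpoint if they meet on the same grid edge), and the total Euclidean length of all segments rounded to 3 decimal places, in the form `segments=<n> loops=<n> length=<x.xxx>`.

cell (2,8): code 0100 → (2.594,9.000)–(3.000,8.323)
cell (2,9): code 1000 → (3.000,9.292)–(2.594,9.000)
cell (3,8): code 0010 → (3.000,8.323)–(3.336,9.000)
cell (3,9): code 0001 → (3.336,9.000)–(3.000,9.292)
total: 4 segments, chained into 1 closed loop(s), length Σ = 2.491820

segments=4 loops=1 length=2.492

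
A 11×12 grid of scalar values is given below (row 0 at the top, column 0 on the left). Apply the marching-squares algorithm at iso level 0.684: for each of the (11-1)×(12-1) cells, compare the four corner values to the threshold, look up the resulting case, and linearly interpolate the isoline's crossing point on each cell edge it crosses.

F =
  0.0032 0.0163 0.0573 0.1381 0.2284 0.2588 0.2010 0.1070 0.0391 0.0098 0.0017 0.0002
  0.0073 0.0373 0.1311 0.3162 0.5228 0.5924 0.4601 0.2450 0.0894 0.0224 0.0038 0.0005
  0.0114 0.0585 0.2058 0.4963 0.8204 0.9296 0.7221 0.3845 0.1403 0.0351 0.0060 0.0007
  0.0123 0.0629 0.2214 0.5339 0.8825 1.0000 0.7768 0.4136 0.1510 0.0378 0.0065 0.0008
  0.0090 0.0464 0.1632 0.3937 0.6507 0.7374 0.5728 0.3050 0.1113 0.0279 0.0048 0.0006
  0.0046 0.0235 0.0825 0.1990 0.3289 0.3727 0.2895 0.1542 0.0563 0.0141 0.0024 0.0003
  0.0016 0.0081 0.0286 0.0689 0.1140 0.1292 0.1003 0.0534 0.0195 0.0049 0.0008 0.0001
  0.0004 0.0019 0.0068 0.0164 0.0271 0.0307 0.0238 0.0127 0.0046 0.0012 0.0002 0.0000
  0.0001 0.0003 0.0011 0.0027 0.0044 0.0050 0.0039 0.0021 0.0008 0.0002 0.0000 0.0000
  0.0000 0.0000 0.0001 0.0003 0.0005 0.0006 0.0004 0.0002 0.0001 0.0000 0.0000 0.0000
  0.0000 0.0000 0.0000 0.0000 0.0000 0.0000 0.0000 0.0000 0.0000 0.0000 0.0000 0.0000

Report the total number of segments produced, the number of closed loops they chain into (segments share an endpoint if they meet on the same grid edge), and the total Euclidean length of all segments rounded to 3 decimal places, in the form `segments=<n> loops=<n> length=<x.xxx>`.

cell (1,3): code 0100 → (1.542,4.000)–(2.000,3.579)
cell (1,4): code 1100 → (1.272,5.000)–(1.542,4.000)
cell (1,5): code 1100 → (1.855,6.000)–(1.272,5.000)
cell (1,6): code 1000 → (2.000,6.113)–(1.855,6.000)
cell (2,3): code 0110 → (2.000,3.579)–(3.000,3.431)
cell (2,6): code 1001 → (3.000,6.256)–(2.000,6.113)
cell (3,3): code 0010 → (3.000,3.431)–(3.856,4.000)
cell (3,4): code 0111 → (3.856,4.000)–(4.000,4.384)
cell (3,5): code 1011 → (4.000,5.324)–(3.455,6.000)
cell (3,6): code 0001 → (3.455,6.000)–(3.000,6.256)
cell (4,4): code 0010 → (4.000,4.384)–(4.146,5.000)
cell (4,5): code 0001 → (4.146,5.000)–(4.000,5.324)
total: 12 segments, chained into 1 closed loop(s), length Σ = 8.838010

segments=12 loops=1 length=8.838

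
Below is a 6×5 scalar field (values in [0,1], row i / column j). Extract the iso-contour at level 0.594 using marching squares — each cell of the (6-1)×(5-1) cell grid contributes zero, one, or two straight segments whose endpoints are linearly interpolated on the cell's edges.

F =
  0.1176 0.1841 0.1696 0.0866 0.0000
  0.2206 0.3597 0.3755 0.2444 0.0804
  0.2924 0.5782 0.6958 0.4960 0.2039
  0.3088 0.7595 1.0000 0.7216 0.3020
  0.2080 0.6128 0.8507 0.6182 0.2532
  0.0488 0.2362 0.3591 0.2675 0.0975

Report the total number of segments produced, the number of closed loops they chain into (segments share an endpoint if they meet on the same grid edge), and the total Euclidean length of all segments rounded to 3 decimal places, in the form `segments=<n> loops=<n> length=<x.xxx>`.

cell (1,1): code 0100 → (1.682,2.000)–(2.000,1.134)
cell (1,2): code 1000 → (2.000,2.510)–(1.682,2.000)
cell (2,0): code 0100 → (2.087,1.000)–(3.000,0.633)
cell (2,1): code 1110 → (2.000,1.134)–(2.087,1.000)
cell (2,2): code 1101 → (2.434,3.000)–(2.000,2.510)
cell (2,3): code 1000 → (3.000,3.304)–(2.434,3.000)
cell (3,0): code 0110 → (3.000,0.633)–(4.000,0.954)
cell (3,3): code 1001 → (4.000,3.066)–(3.000,3.304)
cell (4,0): code 0010 → (4.000,0.954)–(4.050,1.000)
cell (4,1): code 0011 → (4.050,1.000)–(4.522,2.000)
cell (4,2): code 0011 → (4.522,2.000)–(4.069,3.000)
cell (4,3): code 0001 → (4.069,3.000)–(4.000,3.066)
total: 12 segments, chained into 1 closed loop(s), length Σ = 8.409851

segments=12 loops=1 length=8.410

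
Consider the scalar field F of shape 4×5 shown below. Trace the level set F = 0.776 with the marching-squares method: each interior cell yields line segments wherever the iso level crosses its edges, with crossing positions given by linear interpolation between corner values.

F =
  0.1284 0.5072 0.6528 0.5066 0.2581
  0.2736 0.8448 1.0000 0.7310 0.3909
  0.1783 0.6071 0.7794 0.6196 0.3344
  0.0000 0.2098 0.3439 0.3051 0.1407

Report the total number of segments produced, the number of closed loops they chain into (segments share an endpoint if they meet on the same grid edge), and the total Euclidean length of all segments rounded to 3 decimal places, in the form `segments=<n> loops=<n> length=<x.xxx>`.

segments=8 loops=1 length=5.239

cell (0,0): code 0100 → (0.796,1.000)–(1.000,0.880)
cell (0,1): code 1100 → (0.355,2.000)–(0.796,1.000)
cell (0,2): code 1000 → (1.000,2.833)–(0.355,2.000)
cell (1,0): code 0010 → (1.000,0.880)–(1.289,1.000)
cell (1,1): code 0111 → (1.289,1.000)–(2.000,1.980)
cell (1,2): code 1001 → (2.000,2.021)–(1.000,2.833)
cell (2,1): code 0010 → (2.000,1.980)–(2.008,2.000)
cell (2,2): code 0001 → (2.008,2.000)–(2.000,2.021)
total: 8 segments, chained into 1 closed loop(s), length Σ = 5.239092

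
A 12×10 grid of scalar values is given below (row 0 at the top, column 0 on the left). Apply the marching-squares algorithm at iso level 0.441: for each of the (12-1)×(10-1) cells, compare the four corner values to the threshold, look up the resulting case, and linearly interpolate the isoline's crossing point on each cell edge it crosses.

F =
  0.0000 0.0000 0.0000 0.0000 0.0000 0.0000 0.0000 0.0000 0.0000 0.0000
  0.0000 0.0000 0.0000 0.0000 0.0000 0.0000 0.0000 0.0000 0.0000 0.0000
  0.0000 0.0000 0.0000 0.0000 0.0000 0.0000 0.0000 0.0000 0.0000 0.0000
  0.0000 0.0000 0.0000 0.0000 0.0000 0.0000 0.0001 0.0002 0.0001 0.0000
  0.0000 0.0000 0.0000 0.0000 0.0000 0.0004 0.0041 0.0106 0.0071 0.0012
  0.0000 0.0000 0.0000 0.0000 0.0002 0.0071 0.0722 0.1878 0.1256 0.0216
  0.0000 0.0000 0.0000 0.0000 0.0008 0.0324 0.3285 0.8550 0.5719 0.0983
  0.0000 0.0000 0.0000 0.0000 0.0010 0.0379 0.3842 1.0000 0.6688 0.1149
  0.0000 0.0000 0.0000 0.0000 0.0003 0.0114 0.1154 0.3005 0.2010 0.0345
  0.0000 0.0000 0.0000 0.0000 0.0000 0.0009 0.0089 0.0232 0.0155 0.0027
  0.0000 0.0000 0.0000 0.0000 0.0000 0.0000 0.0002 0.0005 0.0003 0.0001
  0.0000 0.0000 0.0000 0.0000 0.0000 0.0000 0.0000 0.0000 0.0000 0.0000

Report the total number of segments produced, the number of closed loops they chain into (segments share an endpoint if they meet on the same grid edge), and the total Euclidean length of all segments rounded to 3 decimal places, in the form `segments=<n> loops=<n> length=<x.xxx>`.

segments=8 loops=1 length=7.368

cell (5,6): code 0100 → (5.379,7.000)–(6.000,6.214)
cell (5,7): code 1100 → (5.707,8.000)–(5.379,7.000)
cell (5,8): code 1000 → (6.000,8.276)–(5.707,8.000)
cell (6,6): code 0110 → (6.000,6.214)–(7.000,6.092)
cell (6,8): code 1001 → (7.000,8.411)–(6.000,8.276)
cell (7,6): code 0010 → (7.000,6.092)–(7.799,7.000)
cell (7,7): code 0011 → (7.799,7.000)–(7.487,8.000)
cell (7,8): code 0001 → (7.487,8.000)–(7.000,8.411)
total: 8 segments, chained into 1 closed loop(s), length Σ = 7.367641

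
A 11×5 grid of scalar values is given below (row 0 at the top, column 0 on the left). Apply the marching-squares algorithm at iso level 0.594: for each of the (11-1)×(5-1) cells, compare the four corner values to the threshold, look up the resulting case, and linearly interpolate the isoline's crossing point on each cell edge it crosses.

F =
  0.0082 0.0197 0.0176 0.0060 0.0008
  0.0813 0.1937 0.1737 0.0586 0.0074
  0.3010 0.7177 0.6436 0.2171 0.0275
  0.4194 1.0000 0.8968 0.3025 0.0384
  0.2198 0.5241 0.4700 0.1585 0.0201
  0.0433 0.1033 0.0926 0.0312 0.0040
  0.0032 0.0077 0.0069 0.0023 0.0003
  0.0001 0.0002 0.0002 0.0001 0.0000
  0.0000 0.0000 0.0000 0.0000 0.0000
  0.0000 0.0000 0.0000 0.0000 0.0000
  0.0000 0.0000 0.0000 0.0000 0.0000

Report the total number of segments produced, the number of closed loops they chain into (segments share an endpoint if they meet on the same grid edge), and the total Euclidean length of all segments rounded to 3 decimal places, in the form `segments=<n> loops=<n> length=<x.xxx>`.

cell (1,0): code 0100 → (1.764,1.000)–(2.000,0.703)
cell (1,1): code 1100 → (1.894,2.000)–(1.764,1.000)
cell (1,2): code 1000 → (2.000,2.116)–(1.894,2.000)
cell (2,0): code 0110 → (2.000,0.703)–(3.000,0.301)
cell (2,2): code 1001 → (3.000,2.510)–(2.000,2.116)
cell (3,0): code 0010 → (3.000,0.301)–(3.853,1.000)
cell (3,1): code 0011 → (3.853,1.000)–(3.709,2.000)
cell (3,2): code 0001 → (3.709,2.000)–(3.000,2.510)
total: 8 segments, chained into 1 closed loop(s), length Σ = 6.684096

segments=8 loops=1 length=6.684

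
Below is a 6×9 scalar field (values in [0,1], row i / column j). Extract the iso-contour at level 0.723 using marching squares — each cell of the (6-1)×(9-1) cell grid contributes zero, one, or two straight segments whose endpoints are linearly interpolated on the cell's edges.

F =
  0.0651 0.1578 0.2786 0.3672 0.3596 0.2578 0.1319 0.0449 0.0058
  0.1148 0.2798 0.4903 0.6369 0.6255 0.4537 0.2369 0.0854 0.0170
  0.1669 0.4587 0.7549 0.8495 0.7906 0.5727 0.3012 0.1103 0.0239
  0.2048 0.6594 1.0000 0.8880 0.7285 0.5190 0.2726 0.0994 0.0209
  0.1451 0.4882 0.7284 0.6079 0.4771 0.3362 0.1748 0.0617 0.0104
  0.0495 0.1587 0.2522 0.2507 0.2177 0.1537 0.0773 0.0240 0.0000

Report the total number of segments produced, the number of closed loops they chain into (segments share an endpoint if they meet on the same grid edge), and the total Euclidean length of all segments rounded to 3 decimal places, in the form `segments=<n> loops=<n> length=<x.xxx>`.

segments=12 loops=1 length=8.633

cell (1,1): code 0100 → (1.879,2.000)–(2.000,1.892)
cell (1,2): code 1100 → (1.405,3.000)–(1.879,2.000)
cell (1,3): code 1100 → (1.591,4.000)–(1.405,3.000)
cell (1,4): code 1000 → (2.000,4.310)–(1.591,4.000)
cell (2,1): code 0110 → (2.000,1.892)–(3.000,1.187)
cell (2,4): code 1001 → (3.000,4.026)–(2.000,4.310)
cell (3,1): code 0110 → (3.000,1.187)–(4.000,1.978)
cell (3,2): code 1011 → (4.000,2.045)–(3.589,3.000)
cell (3,3): code 0011 → (3.589,3.000)–(3.022,4.000)
cell (3,4): code 0001 → (3.022,4.000)–(3.000,4.026)
cell (4,1): code 0010 → (4.000,1.978)–(4.011,2.000)
cell (4,2): code 0001 → (4.011,2.000)–(4.000,2.045)
total: 12 segments, chained into 1 closed loop(s), length Σ = 8.632637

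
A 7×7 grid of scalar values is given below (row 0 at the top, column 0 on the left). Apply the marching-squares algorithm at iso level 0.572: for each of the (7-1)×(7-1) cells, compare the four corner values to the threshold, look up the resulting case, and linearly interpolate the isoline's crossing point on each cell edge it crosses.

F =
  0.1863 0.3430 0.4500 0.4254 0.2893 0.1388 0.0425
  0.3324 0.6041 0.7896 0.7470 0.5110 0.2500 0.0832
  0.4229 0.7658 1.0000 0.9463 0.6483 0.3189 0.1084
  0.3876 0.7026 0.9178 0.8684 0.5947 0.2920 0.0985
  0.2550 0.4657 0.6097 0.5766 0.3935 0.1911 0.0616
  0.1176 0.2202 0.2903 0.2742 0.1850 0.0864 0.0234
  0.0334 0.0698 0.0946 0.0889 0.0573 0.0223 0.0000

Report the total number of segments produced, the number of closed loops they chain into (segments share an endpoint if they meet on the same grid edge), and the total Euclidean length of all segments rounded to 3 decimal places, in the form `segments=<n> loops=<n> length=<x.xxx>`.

segments=16 loops=1 length=11.785

cell (0,0): code 0100 → (0.877,1.000)–(1.000,0.882)
cell (0,1): code 1100 → (0.359,2.000)–(0.877,1.000)
cell (0,2): code 1100 → (0.456,3.000)–(0.359,2.000)
cell (0,3): code 1000 → (1.000,3.742)–(0.456,3.000)
cell (1,0): code 0110 → (1.000,0.882)–(2.000,0.435)
cell (1,3): code 1101 → (1.444,4.000)–(1.000,3.742)
cell (1,4): code 1000 → (2.000,4.232)–(1.444,4.000)
cell (2,0): code 0110 → (2.000,0.435)–(3.000,0.585)
cell (2,4): code 1001 → (3.000,4.075)–(2.000,4.232)
cell (3,0): code 0010 → (3.000,0.585)–(3.551,1.000)
cell (3,1): code 0111 → (3.551,1.000)–(4.000,1.738)
cell (3,3): code 1011 → (4.000,3.025)–(3.113,4.000)
cell (3,4): code 0001 → (3.113,4.000)–(3.000,4.075)
cell (4,1): code 0010 → (4.000,1.738)–(4.118,2.000)
cell (4,2): code 0011 → (4.118,2.000)–(4.015,3.000)
cell (4,3): code 0001 → (4.015,3.000)–(4.000,3.025)
total: 16 segments, chained into 1 closed loop(s), length Σ = 11.785028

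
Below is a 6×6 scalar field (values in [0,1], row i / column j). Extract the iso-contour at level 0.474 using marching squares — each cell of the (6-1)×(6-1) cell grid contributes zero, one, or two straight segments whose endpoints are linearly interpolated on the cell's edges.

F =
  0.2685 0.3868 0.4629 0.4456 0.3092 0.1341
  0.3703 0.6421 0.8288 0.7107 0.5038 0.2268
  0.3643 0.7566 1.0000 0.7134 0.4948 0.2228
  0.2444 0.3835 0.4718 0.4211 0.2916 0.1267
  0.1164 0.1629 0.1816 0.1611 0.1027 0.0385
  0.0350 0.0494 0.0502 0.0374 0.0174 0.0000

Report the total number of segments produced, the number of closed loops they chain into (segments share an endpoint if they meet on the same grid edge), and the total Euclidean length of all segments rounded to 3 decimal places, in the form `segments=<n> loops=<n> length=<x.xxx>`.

segments=12 loops=1 length=10.837

cell (0,0): code 0100 → (0.342,1.000)–(1.000,0.382)
cell (0,1): code 1100 → (0.030,2.000)–(0.342,1.000)
cell (0,2): code 1100 → (0.107,3.000)–(0.030,2.000)
cell (0,3): code 1100 → (0.847,4.000)–(0.107,3.000)
cell (0,4): code 1000 → (1.000,4.108)–(0.847,4.000)
cell (1,0): code 0110 → (1.000,0.382)–(2.000,0.280)
cell (1,4): code 1001 → (2.000,4.076)–(1.000,4.108)
cell (2,0): code 0010 → (2.000,0.280)–(2.757,1.000)
cell (2,1): code 0011 → (2.757,1.000)–(2.996,2.000)
cell (2,2): code 0011 → (2.996,2.000)–(2.819,3.000)
cell (2,3): code 0011 → (2.819,3.000)–(2.102,4.000)
cell (2,4): code 0001 → (2.102,4.000)–(2.000,4.076)
total: 12 segments, chained into 1 closed loop(s), length Σ = 10.837174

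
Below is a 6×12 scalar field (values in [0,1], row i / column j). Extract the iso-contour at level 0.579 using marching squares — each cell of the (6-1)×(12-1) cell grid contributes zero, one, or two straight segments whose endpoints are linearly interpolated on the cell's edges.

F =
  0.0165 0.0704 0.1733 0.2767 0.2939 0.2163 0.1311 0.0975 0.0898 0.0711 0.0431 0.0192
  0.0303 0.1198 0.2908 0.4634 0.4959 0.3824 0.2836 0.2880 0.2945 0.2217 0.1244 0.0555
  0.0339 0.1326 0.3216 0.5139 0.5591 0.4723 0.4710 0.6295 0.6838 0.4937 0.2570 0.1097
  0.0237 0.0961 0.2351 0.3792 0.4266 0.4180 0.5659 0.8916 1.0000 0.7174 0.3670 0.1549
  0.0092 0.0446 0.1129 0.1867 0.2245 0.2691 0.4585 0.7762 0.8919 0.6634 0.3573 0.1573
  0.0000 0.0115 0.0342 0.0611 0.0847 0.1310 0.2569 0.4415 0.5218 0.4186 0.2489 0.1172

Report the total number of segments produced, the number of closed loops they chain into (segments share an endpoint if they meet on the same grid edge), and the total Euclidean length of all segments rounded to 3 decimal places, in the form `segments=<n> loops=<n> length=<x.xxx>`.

segments=12 loops=1 length=9.994

cell (1,6): code 0100 → (1.852,7.000)–(2.000,6.681)
cell (1,7): code 1100 → (1.731,8.000)–(1.852,7.000)
cell (1,8): code 1000 → (2.000,8.551)–(1.731,8.000)
cell (2,6): code 0110 → (2.000,6.681)–(3.000,6.040)
cell (2,8): code 1101 → (2.381,9.000)–(2.000,8.551)
cell (2,9): code 1000 → (3.000,9.395)–(2.381,9.000)
cell (3,6): code 0110 → (3.000,6.040)–(4.000,6.379)
cell (3,9): code 1001 → (4.000,9.276)–(3.000,9.395)
cell (4,6): code 0010 → (4.000,6.379)–(4.589,7.000)
cell (4,7): code 0011 → (4.589,7.000)–(4.845,8.000)
cell (4,8): code 0011 → (4.845,8.000)–(4.345,9.000)
cell (4,9): code 0001 → (4.345,9.000)–(4.000,9.276)
total: 12 segments, chained into 1 closed loop(s), length Σ = 9.993791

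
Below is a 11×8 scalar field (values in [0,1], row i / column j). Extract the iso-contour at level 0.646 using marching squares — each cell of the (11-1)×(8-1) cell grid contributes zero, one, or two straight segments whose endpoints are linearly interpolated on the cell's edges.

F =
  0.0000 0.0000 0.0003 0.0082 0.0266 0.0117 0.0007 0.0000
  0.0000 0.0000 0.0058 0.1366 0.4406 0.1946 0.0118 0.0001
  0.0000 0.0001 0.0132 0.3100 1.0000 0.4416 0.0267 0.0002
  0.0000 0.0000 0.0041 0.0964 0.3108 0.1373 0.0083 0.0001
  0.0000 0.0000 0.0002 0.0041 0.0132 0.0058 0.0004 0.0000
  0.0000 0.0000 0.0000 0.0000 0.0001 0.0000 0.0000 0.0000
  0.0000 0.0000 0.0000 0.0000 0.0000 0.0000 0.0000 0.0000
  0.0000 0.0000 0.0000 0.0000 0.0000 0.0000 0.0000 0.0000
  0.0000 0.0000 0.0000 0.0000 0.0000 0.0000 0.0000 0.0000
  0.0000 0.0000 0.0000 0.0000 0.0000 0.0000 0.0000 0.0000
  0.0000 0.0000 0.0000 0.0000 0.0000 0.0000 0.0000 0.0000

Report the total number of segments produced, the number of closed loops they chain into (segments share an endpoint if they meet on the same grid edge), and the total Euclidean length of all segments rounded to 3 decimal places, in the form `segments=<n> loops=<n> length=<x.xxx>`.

cell (1,3): code 0100 → (1.367,4.000)–(2.000,3.487)
cell (1,4): code 1000 → (2.000,4.634)–(1.367,4.000)
cell (2,3): code 0010 → (2.000,3.487)–(2.514,4.000)
cell (2,4): code 0001 → (2.514,4.000)–(2.000,4.634)
total: 4 segments, chained into 1 closed loop(s), length Σ = 3.252301

segments=4 loops=1 length=3.252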